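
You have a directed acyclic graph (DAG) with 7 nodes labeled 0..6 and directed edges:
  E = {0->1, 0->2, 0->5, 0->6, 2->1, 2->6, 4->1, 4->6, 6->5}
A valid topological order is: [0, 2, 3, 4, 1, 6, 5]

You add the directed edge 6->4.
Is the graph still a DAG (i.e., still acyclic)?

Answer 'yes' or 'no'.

Given toposort: [0, 2, 3, 4, 1, 6, 5]
Position of 6: index 5; position of 4: index 3
New edge 6->4: backward (u after v in old order)
Backward edge: old toposort is now invalid. Check if this creates a cycle.
Does 4 already reach 6? Reachable from 4: [1, 4, 5, 6]. YES -> cycle!
Still a DAG? no

Answer: no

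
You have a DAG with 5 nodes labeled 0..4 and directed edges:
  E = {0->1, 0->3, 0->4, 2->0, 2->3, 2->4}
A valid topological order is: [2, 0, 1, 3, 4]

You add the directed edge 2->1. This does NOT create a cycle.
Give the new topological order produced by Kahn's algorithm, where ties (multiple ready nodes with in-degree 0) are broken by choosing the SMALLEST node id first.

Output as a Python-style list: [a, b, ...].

Old toposort: [2, 0, 1, 3, 4]
Added edge: 2->1
Position of 2 (0) < position of 1 (2). Old order still valid.
Run Kahn's algorithm (break ties by smallest node id):
  initial in-degrees: [1, 2, 0, 2, 2]
  ready (indeg=0): [2]
  pop 2: indeg[0]->0; indeg[1]->1; indeg[3]->1; indeg[4]->1 | ready=[0] | order so far=[2]
  pop 0: indeg[1]->0; indeg[3]->0; indeg[4]->0 | ready=[1, 3, 4] | order so far=[2, 0]
  pop 1: no out-edges | ready=[3, 4] | order so far=[2, 0, 1]
  pop 3: no out-edges | ready=[4] | order so far=[2, 0, 1, 3]
  pop 4: no out-edges | ready=[] | order so far=[2, 0, 1, 3, 4]
  Result: [2, 0, 1, 3, 4]

Answer: [2, 0, 1, 3, 4]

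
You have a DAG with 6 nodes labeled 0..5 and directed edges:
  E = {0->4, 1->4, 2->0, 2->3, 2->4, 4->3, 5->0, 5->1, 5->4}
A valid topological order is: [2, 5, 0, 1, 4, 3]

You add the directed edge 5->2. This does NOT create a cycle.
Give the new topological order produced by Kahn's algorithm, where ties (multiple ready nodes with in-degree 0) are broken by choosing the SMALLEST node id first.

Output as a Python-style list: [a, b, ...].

Answer: [5, 1, 2, 0, 4, 3]

Derivation:
Old toposort: [2, 5, 0, 1, 4, 3]
Added edge: 5->2
Position of 5 (1) > position of 2 (0). Must reorder: 5 must now come before 2.
Run Kahn's algorithm (break ties by smallest node id):
  initial in-degrees: [2, 1, 1, 2, 4, 0]
  ready (indeg=0): [5]
  pop 5: indeg[0]->1; indeg[1]->0; indeg[2]->0; indeg[4]->3 | ready=[1, 2] | order so far=[5]
  pop 1: indeg[4]->2 | ready=[2] | order so far=[5, 1]
  pop 2: indeg[0]->0; indeg[3]->1; indeg[4]->1 | ready=[0] | order so far=[5, 1, 2]
  pop 0: indeg[4]->0 | ready=[4] | order so far=[5, 1, 2, 0]
  pop 4: indeg[3]->0 | ready=[3] | order so far=[5, 1, 2, 0, 4]
  pop 3: no out-edges | ready=[] | order so far=[5, 1, 2, 0, 4, 3]
  Result: [5, 1, 2, 0, 4, 3]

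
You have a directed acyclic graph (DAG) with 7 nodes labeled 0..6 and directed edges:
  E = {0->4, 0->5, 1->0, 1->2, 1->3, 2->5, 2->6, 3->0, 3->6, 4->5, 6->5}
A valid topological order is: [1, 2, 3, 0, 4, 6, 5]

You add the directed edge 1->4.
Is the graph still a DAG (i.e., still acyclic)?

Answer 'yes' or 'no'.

Answer: yes

Derivation:
Given toposort: [1, 2, 3, 0, 4, 6, 5]
Position of 1: index 0; position of 4: index 4
New edge 1->4: forward
Forward edge: respects the existing order. Still a DAG, same toposort still valid.
Still a DAG? yes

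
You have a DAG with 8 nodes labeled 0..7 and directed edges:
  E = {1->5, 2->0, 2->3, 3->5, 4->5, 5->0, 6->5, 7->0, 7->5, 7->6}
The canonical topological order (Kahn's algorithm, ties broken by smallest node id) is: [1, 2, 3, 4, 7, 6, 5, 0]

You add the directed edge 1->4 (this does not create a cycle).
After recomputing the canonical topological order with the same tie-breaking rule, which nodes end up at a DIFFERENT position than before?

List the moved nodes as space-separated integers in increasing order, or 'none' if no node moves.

Answer: none

Derivation:
Old toposort: [1, 2, 3, 4, 7, 6, 5, 0]
Added edge 1->4
Recompute Kahn (smallest-id tiebreak):
  initial in-degrees: [3, 0, 0, 1, 1, 5, 1, 0]
  ready (indeg=0): [1, 2, 7]
  pop 1: indeg[4]->0; indeg[5]->4 | ready=[2, 4, 7] | order so far=[1]
  pop 2: indeg[0]->2; indeg[3]->0 | ready=[3, 4, 7] | order so far=[1, 2]
  pop 3: indeg[5]->3 | ready=[4, 7] | order so far=[1, 2, 3]
  pop 4: indeg[5]->2 | ready=[7] | order so far=[1, 2, 3, 4]
  pop 7: indeg[0]->1; indeg[5]->1; indeg[6]->0 | ready=[6] | order so far=[1, 2, 3, 4, 7]
  pop 6: indeg[5]->0 | ready=[5] | order so far=[1, 2, 3, 4, 7, 6]
  pop 5: indeg[0]->0 | ready=[0] | order so far=[1, 2, 3, 4, 7, 6, 5]
  pop 0: no out-edges | ready=[] | order so far=[1, 2, 3, 4, 7, 6, 5, 0]
New canonical toposort: [1, 2, 3, 4, 7, 6, 5, 0]
Compare positions:
  Node 0: index 7 -> 7 (same)
  Node 1: index 0 -> 0 (same)
  Node 2: index 1 -> 1 (same)
  Node 3: index 2 -> 2 (same)
  Node 4: index 3 -> 3 (same)
  Node 5: index 6 -> 6 (same)
  Node 6: index 5 -> 5 (same)
  Node 7: index 4 -> 4 (same)
Nodes that changed position: none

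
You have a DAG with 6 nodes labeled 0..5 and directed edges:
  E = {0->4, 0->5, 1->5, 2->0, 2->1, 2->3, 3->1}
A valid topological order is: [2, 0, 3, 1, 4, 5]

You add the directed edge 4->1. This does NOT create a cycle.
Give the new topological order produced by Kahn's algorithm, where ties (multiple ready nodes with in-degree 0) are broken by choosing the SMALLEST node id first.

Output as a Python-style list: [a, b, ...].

Old toposort: [2, 0, 3, 1, 4, 5]
Added edge: 4->1
Position of 4 (4) > position of 1 (3). Must reorder: 4 must now come before 1.
Run Kahn's algorithm (break ties by smallest node id):
  initial in-degrees: [1, 3, 0, 1, 1, 2]
  ready (indeg=0): [2]
  pop 2: indeg[0]->0; indeg[1]->2; indeg[3]->0 | ready=[0, 3] | order so far=[2]
  pop 0: indeg[4]->0; indeg[5]->1 | ready=[3, 4] | order so far=[2, 0]
  pop 3: indeg[1]->1 | ready=[4] | order so far=[2, 0, 3]
  pop 4: indeg[1]->0 | ready=[1] | order so far=[2, 0, 3, 4]
  pop 1: indeg[5]->0 | ready=[5] | order so far=[2, 0, 3, 4, 1]
  pop 5: no out-edges | ready=[] | order so far=[2, 0, 3, 4, 1, 5]
  Result: [2, 0, 3, 4, 1, 5]

Answer: [2, 0, 3, 4, 1, 5]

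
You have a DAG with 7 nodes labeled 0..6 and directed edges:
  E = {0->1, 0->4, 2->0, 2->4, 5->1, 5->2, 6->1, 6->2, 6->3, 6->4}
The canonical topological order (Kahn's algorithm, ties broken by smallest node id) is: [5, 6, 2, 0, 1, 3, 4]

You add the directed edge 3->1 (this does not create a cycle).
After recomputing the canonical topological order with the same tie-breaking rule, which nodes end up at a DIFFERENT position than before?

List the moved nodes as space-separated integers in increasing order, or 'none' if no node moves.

Answer: 1 3

Derivation:
Old toposort: [5, 6, 2, 0, 1, 3, 4]
Added edge 3->1
Recompute Kahn (smallest-id tiebreak):
  initial in-degrees: [1, 4, 2, 1, 3, 0, 0]
  ready (indeg=0): [5, 6]
  pop 5: indeg[1]->3; indeg[2]->1 | ready=[6] | order so far=[5]
  pop 6: indeg[1]->2; indeg[2]->0; indeg[3]->0; indeg[4]->2 | ready=[2, 3] | order so far=[5, 6]
  pop 2: indeg[0]->0; indeg[4]->1 | ready=[0, 3] | order so far=[5, 6, 2]
  pop 0: indeg[1]->1; indeg[4]->0 | ready=[3, 4] | order so far=[5, 6, 2, 0]
  pop 3: indeg[1]->0 | ready=[1, 4] | order so far=[5, 6, 2, 0, 3]
  pop 1: no out-edges | ready=[4] | order so far=[5, 6, 2, 0, 3, 1]
  pop 4: no out-edges | ready=[] | order so far=[5, 6, 2, 0, 3, 1, 4]
New canonical toposort: [5, 6, 2, 0, 3, 1, 4]
Compare positions:
  Node 0: index 3 -> 3 (same)
  Node 1: index 4 -> 5 (moved)
  Node 2: index 2 -> 2 (same)
  Node 3: index 5 -> 4 (moved)
  Node 4: index 6 -> 6 (same)
  Node 5: index 0 -> 0 (same)
  Node 6: index 1 -> 1 (same)
Nodes that changed position: 1 3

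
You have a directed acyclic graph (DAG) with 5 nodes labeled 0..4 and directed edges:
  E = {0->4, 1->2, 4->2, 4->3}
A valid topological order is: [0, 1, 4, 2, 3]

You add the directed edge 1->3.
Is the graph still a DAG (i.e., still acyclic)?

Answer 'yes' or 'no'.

Given toposort: [0, 1, 4, 2, 3]
Position of 1: index 1; position of 3: index 4
New edge 1->3: forward
Forward edge: respects the existing order. Still a DAG, same toposort still valid.
Still a DAG? yes

Answer: yes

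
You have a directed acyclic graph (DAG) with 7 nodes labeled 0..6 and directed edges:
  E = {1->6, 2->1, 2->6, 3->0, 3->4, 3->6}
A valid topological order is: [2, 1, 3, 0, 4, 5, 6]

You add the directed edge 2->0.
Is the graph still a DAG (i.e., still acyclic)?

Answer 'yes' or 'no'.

Answer: yes

Derivation:
Given toposort: [2, 1, 3, 0, 4, 5, 6]
Position of 2: index 0; position of 0: index 3
New edge 2->0: forward
Forward edge: respects the existing order. Still a DAG, same toposort still valid.
Still a DAG? yes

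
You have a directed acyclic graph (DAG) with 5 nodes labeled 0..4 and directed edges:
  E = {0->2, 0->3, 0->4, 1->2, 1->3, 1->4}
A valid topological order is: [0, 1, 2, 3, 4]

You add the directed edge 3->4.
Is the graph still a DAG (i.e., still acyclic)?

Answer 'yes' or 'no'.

Given toposort: [0, 1, 2, 3, 4]
Position of 3: index 3; position of 4: index 4
New edge 3->4: forward
Forward edge: respects the existing order. Still a DAG, same toposort still valid.
Still a DAG? yes

Answer: yes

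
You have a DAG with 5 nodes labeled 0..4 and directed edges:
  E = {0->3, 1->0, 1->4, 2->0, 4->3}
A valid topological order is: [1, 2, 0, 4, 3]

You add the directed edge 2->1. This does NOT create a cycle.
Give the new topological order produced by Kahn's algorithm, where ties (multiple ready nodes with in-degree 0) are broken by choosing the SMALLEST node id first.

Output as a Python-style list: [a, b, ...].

Old toposort: [1, 2, 0, 4, 3]
Added edge: 2->1
Position of 2 (1) > position of 1 (0). Must reorder: 2 must now come before 1.
Run Kahn's algorithm (break ties by smallest node id):
  initial in-degrees: [2, 1, 0, 2, 1]
  ready (indeg=0): [2]
  pop 2: indeg[0]->1; indeg[1]->0 | ready=[1] | order so far=[2]
  pop 1: indeg[0]->0; indeg[4]->0 | ready=[0, 4] | order so far=[2, 1]
  pop 0: indeg[3]->1 | ready=[4] | order so far=[2, 1, 0]
  pop 4: indeg[3]->0 | ready=[3] | order so far=[2, 1, 0, 4]
  pop 3: no out-edges | ready=[] | order so far=[2, 1, 0, 4, 3]
  Result: [2, 1, 0, 4, 3]

Answer: [2, 1, 0, 4, 3]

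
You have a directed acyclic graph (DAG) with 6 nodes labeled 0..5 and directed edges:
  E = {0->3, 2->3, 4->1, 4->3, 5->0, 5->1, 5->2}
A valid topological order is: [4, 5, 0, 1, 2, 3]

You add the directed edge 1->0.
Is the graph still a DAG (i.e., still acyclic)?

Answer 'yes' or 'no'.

Answer: yes

Derivation:
Given toposort: [4, 5, 0, 1, 2, 3]
Position of 1: index 3; position of 0: index 2
New edge 1->0: backward (u after v in old order)
Backward edge: old toposort is now invalid. Check if this creates a cycle.
Does 0 already reach 1? Reachable from 0: [0, 3]. NO -> still a DAG (reorder needed).
Still a DAG? yes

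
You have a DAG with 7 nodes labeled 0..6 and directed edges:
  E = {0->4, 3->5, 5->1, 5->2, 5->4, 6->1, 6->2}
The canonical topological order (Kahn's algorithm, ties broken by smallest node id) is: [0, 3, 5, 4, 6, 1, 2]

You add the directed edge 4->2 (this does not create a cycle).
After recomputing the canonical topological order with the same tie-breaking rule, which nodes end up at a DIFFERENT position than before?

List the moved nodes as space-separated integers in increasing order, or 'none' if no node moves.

Answer: none

Derivation:
Old toposort: [0, 3, 5, 4, 6, 1, 2]
Added edge 4->2
Recompute Kahn (smallest-id tiebreak):
  initial in-degrees: [0, 2, 3, 0, 2, 1, 0]
  ready (indeg=0): [0, 3, 6]
  pop 0: indeg[4]->1 | ready=[3, 6] | order so far=[0]
  pop 3: indeg[5]->0 | ready=[5, 6] | order so far=[0, 3]
  pop 5: indeg[1]->1; indeg[2]->2; indeg[4]->0 | ready=[4, 6] | order so far=[0, 3, 5]
  pop 4: indeg[2]->1 | ready=[6] | order so far=[0, 3, 5, 4]
  pop 6: indeg[1]->0; indeg[2]->0 | ready=[1, 2] | order so far=[0, 3, 5, 4, 6]
  pop 1: no out-edges | ready=[2] | order so far=[0, 3, 5, 4, 6, 1]
  pop 2: no out-edges | ready=[] | order so far=[0, 3, 5, 4, 6, 1, 2]
New canonical toposort: [0, 3, 5, 4, 6, 1, 2]
Compare positions:
  Node 0: index 0 -> 0 (same)
  Node 1: index 5 -> 5 (same)
  Node 2: index 6 -> 6 (same)
  Node 3: index 1 -> 1 (same)
  Node 4: index 3 -> 3 (same)
  Node 5: index 2 -> 2 (same)
  Node 6: index 4 -> 4 (same)
Nodes that changed position: none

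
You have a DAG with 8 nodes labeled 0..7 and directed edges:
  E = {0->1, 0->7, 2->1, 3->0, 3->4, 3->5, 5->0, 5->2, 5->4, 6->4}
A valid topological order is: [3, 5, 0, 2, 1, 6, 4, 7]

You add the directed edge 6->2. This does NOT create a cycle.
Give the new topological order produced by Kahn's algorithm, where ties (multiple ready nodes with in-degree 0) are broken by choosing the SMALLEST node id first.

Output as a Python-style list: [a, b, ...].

Answer: [3, 5, 0, 6, 2, 1, 4, 7]

Derivation:
Old toposort: [3, 5, 0, 2, 1, 6, 4, 7]
Added edge: 6->2
Position of 6 (5) > position of 2 (3). Must reorder: 6 must now come before 2.
Run Kahn's algorithm (break ties by smallest node id):
  initial in-degrees: [2, 2, 2, 0, 3, 1, 0, 1]
  ready (indeg=0): [3, 6]
  pop 3: indeg[0]->1; indeg[4]->2; indeg[5]->0 | ready=[5, 6] | order so far=[3]
  pop 5: indeg[0]->0; indeg[2]->1; indeg[4]->1 | ready=[0, 6] | order so far=[3, 5]
  pop 0: indeg[1]->1; indeg[7]->0 | ready=[6, 7] | order so far=[3, 5, 0]
  pop 6: indeg[2]->0; indeg[4]->0 | ready=[2, 4, 7] | order so far=[3, 5, 0, 6]
  pop 2: indeg[1]->0 | ready=[1, 4, 7] | order so far=[3, 5, 0, 6, 2]
  pop 1: no out-edges | ready=[4, 7] | order so far=[3, 5, 0, 6, 2, 1]
  pop 4: no out-edges | ready=[7] | order so far=[3, 5, 0, 6, 2, 1, 4]
  pop 7: no out-edges | ready=[] | order so far=[3, 5, 0, 6, 2, 1, 4, 7]
  Result: [3, 5, 0, 6, 2, 1, 4, 7]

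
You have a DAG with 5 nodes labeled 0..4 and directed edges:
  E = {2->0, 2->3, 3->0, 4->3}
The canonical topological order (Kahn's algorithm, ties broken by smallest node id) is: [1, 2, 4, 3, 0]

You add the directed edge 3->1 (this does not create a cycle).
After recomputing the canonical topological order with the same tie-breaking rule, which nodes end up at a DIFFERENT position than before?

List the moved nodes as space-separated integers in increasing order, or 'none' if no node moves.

Answer: 0 1 2 3 4

Derivation:
Old toposort: [1, 2, 4, 3, 0]
Added edge 3->1
Recompute Kahn (smallest-id tiebreak):
  initial in-degrees: [2, 1, 0, 2, 0]
  ready (indeg=0): [2, 4]
  pop 2: indeg[0]->1; indeg[3]->1 | ready=[4] | order so far=[2]
  pop 4: indeg[3]->0 | ready=[3] | order so far=[2, 4]
  pop 3: indeg[0]->0; indeg[1]->0 | ready=[0, 1] | order so far=[2, 4, 3]
  pop 0: no out-edges | ready=[1] | order so far=[2, 4, 3, 0]
  pop 1: no out-edges | ready=[] | order so far=[2, 4, 3, 0, 1]
New canonical toposort: [2, 4, 3, 0, 1]
Compare positions:
  Node 0: index 4 -> 3 (moved)
  Node 1: index 0 -> 4 (moved)
  Node 2: index 1 -> 0 (moved)
  Node 3: index 3 -> 2 (moved)
  Node 4: index 2 -> 1 (moved)
Nodes that changed position: 0 1 2 3 4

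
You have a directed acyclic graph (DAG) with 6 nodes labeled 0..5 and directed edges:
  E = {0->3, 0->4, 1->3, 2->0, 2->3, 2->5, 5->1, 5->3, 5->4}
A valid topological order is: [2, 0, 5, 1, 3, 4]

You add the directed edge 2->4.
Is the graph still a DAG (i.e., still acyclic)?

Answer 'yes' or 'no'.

Answer: yes

Derivation:
Given toposort: [2, 0, 5, 1, 3, 4]
Position of 2: index 0; position of 4: index 5
New edge 2->4: forward
Forward edge: respects the existing order. Still a DAG, same toposort still valid.
Still a DAG? yes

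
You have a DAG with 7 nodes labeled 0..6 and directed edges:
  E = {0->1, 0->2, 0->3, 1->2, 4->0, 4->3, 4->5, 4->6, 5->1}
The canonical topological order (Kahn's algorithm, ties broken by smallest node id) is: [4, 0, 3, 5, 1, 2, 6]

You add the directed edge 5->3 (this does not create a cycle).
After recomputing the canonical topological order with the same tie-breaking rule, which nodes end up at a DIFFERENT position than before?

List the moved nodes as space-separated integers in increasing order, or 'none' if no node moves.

Old toposort: [4, 0, 3, 5, 1, 2, 6]
Added edge 5->3
Recompute Kahn (smallest-id tiebreak):
  initial in-degrees: [1, 2, 2, 3, 0, 1, 1]
  ready (indeg=0): [4]
  pop 4: indeg[0]->0; indeg[3]->2; indeg[5]->0; indeg[6]->0 | ready=[0, 5, 6] | order so far=[4]
  pop 0: indeg[1]->1; indeg[2]->1; indeg[3]->1 | ready=[5, 6] | order so far=[4, 0]
  pop 5: indeg[1]->0; indeg[3]->0 | ready=[1, 3, 6] | order so far=[4, 0, 5]
  pop 1: indeg[2]->0 | ready=[2, 3, 6] | order so far=[4, 0, 5, 1]
  pop 2: no out-edges | ready=[3, 6] | order so far=[4, 0, 5, 1, 2]
  pop 3: no out-edges | ready=[6] | order so far=[4, 0, 5, 1, 2, 3]
  pop 6: no out-edges | ready=[] | order so far=[4, 0, 5, 1, 2, 3, 6]
New canonical toposort: [4, 0, 5, 1, 2, 3, 6]
Compare positions:
  Node 0: index 1 -> 1 (same)
  Node 1: index 4 -> 3 (moved)
  Node 2: index 5 -> 4 (moved)
  Node 3: index 2 -> 5 (moved)
  Node 4: index 0 -> 0 (same)
  Node 5: index 3 -> 2 (moved)
  Node 6: index 6 -> 6 (same)
Nodes that changed position: 1 2 3 5

Answer: 1 2 3 5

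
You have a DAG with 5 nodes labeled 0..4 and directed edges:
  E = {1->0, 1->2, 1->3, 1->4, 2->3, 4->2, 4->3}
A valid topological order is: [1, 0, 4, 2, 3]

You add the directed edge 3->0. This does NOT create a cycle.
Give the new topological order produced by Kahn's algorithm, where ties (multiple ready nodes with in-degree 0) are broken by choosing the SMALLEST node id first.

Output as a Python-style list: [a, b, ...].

Answer: [1, 4, 2, 3, 0]

Derivation:
Old toposort: [1, 0, 4, 2, 3]
Added edge: 3->0
Position of 3 (4) > position of 0 (1). Must reorder: 3 must now come before 0.
Run Kahn's algorithm (break ties by smallest node id):
  initial in-degrees: [2, 0, 2, 3, 1]
  ready (indeg=0): [1]
  pop 1: indeg[0]->1; indeg[2]->1; indeg[3]->2; indeg[4]->0 | ready=[4] | order so far=[1]
  pop 4: indeg[2]->0; indeg[3]->1 | ready=[2] | order so far=[1, 4]
  pop 2: indeg[3]->0 | ready=[3] | order so far=[1, 4, 2]
  pop 3: indeg[0]->0 | ready=[0] | order so far=[1, 4, 2, 3]
  pop 0: no out-edges | ready=[] | order so far=[1, 4, 2, 3, 0]
  Result: [1, 4, 2, 3, 0]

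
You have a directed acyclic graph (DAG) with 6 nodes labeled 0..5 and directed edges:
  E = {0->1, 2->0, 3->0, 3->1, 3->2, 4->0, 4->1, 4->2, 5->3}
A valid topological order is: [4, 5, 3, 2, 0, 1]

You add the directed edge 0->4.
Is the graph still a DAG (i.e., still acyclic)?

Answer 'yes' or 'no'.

Answer: no

Derivation:
Given toposort: [4, 5, 3, 2, 0, 1]
Position of 0: index 4; position of 4: index 0
New edge 0->4: backward (u after v in old order)
Backward edge: old toposort is now invalid. Check if this creates a cycle.
Does 4 already reach 0? Reachable from 4: [0, 1, 2, 4]. YES -> cycle!
Still a DAG? no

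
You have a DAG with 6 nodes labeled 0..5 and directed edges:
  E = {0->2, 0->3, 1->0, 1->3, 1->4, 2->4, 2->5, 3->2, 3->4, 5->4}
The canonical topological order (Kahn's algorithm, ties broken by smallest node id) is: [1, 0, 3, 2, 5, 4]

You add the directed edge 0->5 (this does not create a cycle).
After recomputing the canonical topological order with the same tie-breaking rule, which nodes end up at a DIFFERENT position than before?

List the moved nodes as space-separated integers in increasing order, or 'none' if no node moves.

Answer: none

Derivation:
Old toposort: [1, 0, 3, 2, 5, 4]
Added edge 0->5
Recompute Kahn (smallest-id tiebreak):
  initial in-degrees: [1, 0, 2, 2, 4, 2]
  ready (indeg=0): [1]
  pop 1: indeg[0]->0; indeg[3]->1; indeg[4]->3 | ready=[0] | order so far=[1]
  pop 0: indeg[2]->1; indeg[3]->0; indeg[5]->1 | ready=[3] | order so far=[1, 0]
  pop 3: indeg[2]->0; indeg[4]->2 | ready=[2] | order so far=[1, 0, 3]
  pop 2: indeg[4]->1; indeg[5]->0 | ready=[5] | order so far=[1, 0, 3, 2]
  pop 5: indeg[4]->0 | ready=[4] | order so far=[1, 0, 3, 2, 5]
  pop 4: no out-edges | ready=[] | order so far=[1, 0, 3, 2, 5, 4]
New canonical toposort: [1, 0, 3, 2, 5, 4]
Compare positions:
  Node 0: index 1 -> 1 (same)
  Node 1: index 0 -> 0 (same)
  Node 2: index 3 -> 3 (same)
  Node 3: index 2 -> 2 (same)
  Node 4: index 5 -> 5 (same)
  Node 5: index 4 -> 4 (same)
Nodes that changed position: none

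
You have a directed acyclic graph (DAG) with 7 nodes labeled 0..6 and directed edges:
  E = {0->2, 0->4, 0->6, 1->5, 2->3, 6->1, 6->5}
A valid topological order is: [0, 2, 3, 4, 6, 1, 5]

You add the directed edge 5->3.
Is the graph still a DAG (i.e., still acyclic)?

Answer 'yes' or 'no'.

Answer: yes

Derivation:
Given toposort: [0, 2, 3, 4, 6, 1, 5]
Position of 5: index 6; position of 3: index 2
New edge 5->3: backward (u after v in old order)
Backward edge: old toposort is now invalid. Check if this creates a cycle.
Does 3 already reach 5? Reachable from 3: [3]. NO -> still a DAG (reorder needed).
Still a DAG? yes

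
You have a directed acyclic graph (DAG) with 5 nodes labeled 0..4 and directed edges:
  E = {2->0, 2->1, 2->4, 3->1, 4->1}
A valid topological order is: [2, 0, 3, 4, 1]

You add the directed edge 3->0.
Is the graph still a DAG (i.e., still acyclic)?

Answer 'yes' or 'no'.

Answer: yes

Derivation:
Given toposort: [2, 0, 3, 4, 1]
Position of 3: index 2; position of 0: index 1
New edge 3->0: backward (u after v in old order)
Backward edge: old toposort is now invalid. Check if this creates a cycle.
Does 0 already reach 3? Reachable from 0: [0]. NO -> still a DAG (reorder needed).
Still a DAG? yes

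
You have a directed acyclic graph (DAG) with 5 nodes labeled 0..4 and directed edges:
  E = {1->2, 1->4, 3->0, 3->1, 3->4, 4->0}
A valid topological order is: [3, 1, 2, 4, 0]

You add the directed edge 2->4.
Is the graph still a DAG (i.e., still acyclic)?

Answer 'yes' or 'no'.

Answer: yes

Derivation:
Given toposort: [3, 1, 2, 4, 0]
Position of 2: index 2; position of 4: index 3
New edge 2->4: forward
Forward edge: respects the existing order. Still a DAG, same toposort still valid.
Still a DAG? yes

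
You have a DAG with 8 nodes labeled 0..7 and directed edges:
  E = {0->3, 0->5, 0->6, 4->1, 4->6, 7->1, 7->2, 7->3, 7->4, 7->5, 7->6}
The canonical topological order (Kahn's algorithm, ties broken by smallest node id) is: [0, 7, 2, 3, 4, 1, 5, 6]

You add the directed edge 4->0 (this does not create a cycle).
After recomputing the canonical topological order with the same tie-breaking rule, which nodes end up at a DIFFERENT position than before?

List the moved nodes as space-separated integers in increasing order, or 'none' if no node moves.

Answer: 0 1 2 3 4 7

Derivation:
Old toposort: [0, 7, 2, 3, 4, 1, 5, 6]
Added edge 4->0
Recompute Kahn (smallest-id tiebreak):
  initial in-degrees: [1, 2, 1, 2, 1, 2, 3, 0]
  ready (indeg=0): [7]
  pop 7: indeg[1]->1; indeg[2]->0; indeg[3]->1; indeg[4]->0; indeg[5]->1; indeg[6]->2 | ready=[2, 4] | order so far=[7]
  pop 2: no out-edges | ready=[4] | order so far=[7, 2]
  pop 4: indeg[0]->0; indeg[1]->0; indeg[6]->1 | ready=[0, 1] | order so far=[7, 2, 4]
  pop 0: indeg[3]->0; indeg[5]->0; indeg[6]->0 | ready=[1, 3, 5, 6] | order so far=[7, 2, 4, 0]
  pop 1: no out-edges | ready=[3, 5, 6] | order so far=[7, 2, 4, 0, 1]
  pop 3: no out-edges | ready=[5, 6] | order so far=[7, 2, 4, 0, 1, 3]
  pop 5: no out-edges | ready=[6] | order so far=[7, 2, 4, 0, 1, 3, 5]
  pop 6: no out-edges | ready=[] | order so far=[7, 2, 4, 0, 1, 3, 5, 6]
New canonical toposort: [7, 2, 4, 0, 1, 3, 5, 6]
Compare positions:
  Node 0: index 0 -> 3 (moved)
  Node 1: index 5 -> 4 (moved)
  Node 2: index 2 -> 1 (moved)
  Node 3: index 3 -> 5 (moved)
  Node 4: index 4 -> 2 (moved)
  Node 5: index 6 -> 6 (same)
  Node 6: index 7 -> 7 (same)
  Node 7: index 1 -> 0 (moved)
Nodes that changed position: 0 1 2 3 4 7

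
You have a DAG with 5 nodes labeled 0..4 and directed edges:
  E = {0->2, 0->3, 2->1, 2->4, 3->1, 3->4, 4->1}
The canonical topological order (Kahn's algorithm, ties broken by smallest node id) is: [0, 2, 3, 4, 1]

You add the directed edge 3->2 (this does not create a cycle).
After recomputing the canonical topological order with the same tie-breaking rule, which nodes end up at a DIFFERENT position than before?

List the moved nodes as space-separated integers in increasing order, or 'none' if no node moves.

Old toposort: [0, 2, 3, 4, 1]
Added edge 3->2
Recompute Kahn (smallest-id tiebreak):
  initial in-degrees: [0, 3, 2, 1, 2]
  ready (indeg=0): [0]
  pop 0: indeg[2]->1; indeg[3]->0 | ready=[3] | order so far=[0]
  pop 3: indeg[1]->2; indeg[2]->0; indeg[4]->1 | ready=[2] | order so far=[0, 3]
  pop 2: indeg[1]->1; indeg[4]->0 | ready=[4] | order so far=[0, 3, 2]
  pop 4: indeg[1]->0 | ready=[1] | order so far=[0, 3, 2, 4]
  pop 1: no out-edges | ready=[] | order so far=[0, 3, 2, 4, 1]
New canonical toposort: [0, 3, 2, 4, 1]
Compare positions:
  Node 0: index 0 -> 0 (same)
  Node 1: index 4 -> 4 (same)
  Node 2: index 1 -> 2 (moved)
  Node 3: index 2 -> 1 (moved)
  Node 4: index 3 -> 3 (same)
Nodes that changed position: 2 3

Answer: 2 3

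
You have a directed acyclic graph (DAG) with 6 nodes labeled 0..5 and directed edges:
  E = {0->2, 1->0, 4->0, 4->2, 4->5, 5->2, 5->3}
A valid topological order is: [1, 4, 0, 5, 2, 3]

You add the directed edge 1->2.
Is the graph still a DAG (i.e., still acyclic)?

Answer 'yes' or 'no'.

Given toposort: [1, 4, 0, 5, 2, 3]
Position of 1: index 0; position of 2: index 4
New edge 1->2: forward
Forward edge: respects the existing order. Still a DAG, same toposort still valid.
Still a DAG? yes

Answer: yes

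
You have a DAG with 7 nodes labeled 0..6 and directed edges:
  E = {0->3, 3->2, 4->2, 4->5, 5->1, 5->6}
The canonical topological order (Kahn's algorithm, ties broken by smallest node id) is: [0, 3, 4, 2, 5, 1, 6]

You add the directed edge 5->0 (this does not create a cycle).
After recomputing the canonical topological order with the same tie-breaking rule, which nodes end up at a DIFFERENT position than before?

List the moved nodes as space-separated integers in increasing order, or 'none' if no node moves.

Answer: 0 1 2 3 4 5

Derivation:
Old toposort: [0, 3, 4, 2, 5, 1, 6]
Added edge 5->0
Recompute Kahn (smallest-id tiebreak):
  initial in-degrees: [1, 1, 2, 1, 0, 1, 1]
  ready (indeg=0): [4]
  pop 4: indeg[2]->1; indeg[5]->0 | ready=[5] | order so far=[4]
  pop 5: indeg[0]->0; indeg[1]->0; indeg[6]->0 | ready=[0, 1, 6] | order so far=[4, 5]
  pop 0: indeg[3]->0 | ready=[1, 3, 6] | order so far=[4, 5, 0]
  pop 1: no out-edges | ready=[3, 6] | order so far=[4, 5, 0, 1]
  pop 3: indeg[2]->0 | ready=[2, 6] | order so far=[4, 5, 0, 1, 3]
  pop 2: no out-edges | ready=[6] | order so far=[4, 5, 0, 1, 3, 2]
  pop 6: no out-edges | ready=[] | order so far=[4, 5, 0, 1, 3, 2, 6]
New canonical toposort: [4, 5, 0, 1, 3, 2, 6]
Compare positions:
  Node 0: index 0 -> 2 (moved)
  Node 1: index 5 -> 3 (moved)
  Node 2: index 3 -> 5 (moved)
  Node 3: index 1 -> 4 (moved)
  Node 4: index 2 -> 0 (moved)
  Node 5: index 4 -> 1 (moved)
  Node 6: index 6 -> 6 (same)
Nodes that changed position: 0 1 2 3 4 5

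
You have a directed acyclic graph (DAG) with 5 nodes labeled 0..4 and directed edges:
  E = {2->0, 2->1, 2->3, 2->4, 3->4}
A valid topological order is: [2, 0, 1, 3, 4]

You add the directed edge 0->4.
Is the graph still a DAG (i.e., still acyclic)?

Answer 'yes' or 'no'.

Given toposort: [2, 0, 1, 3, 4]
Position of 0: index 1; position of 4: index 4
New edge 0->4: forward
Forward edge: respects the existing order. Still a DAG, same toposort still valid.
Still a DAG? yes

Answer: yes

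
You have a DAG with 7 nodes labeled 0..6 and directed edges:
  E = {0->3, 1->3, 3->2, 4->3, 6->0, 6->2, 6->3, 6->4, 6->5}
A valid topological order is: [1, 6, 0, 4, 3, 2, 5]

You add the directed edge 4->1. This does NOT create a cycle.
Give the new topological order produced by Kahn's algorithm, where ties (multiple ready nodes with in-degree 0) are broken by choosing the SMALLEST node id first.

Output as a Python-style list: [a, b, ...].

Old toposort: [1, 6, 0, 4, 3, 2, 5]
Added edge: 4->1
Position of 4 (3) > position of 1 (0). Must reorder: 4 must now come before 1.
Run Kahn's algorithm (break ties by smallest node id):
  initial in-degrees: [1, 1, 2, 4, 1, 1, 0]
  ready (indeg=0): [6]
  pop 6: indeg[0]->0; indeg[2]->1; indeg[3]->3; indeg[4]->0; indeg[5]->0 | ready=[0, 4, 5] | order so far=[6]
  pop 0: indeg[3]->2 | ready=[4, 5] | order so far=[6, 0]
  pop 4: indeg[1]->0; indeg[3]->1 | ready=[1, 5] | order so far=[6, 0, 4]
  pop 1: indeg[3]->0 | ready=[3, 5] | order so far=[6, 0, 4, 1]
  pop 3: indeg[2]->0 | ready=[2, 5] | order so far=[6, 0, 4, 1, 3]
  pop 2: no out-edges | ready=[5] | order so far=[6, 0, 4, 1, 3, 2]
  pop 5: no out-edges | ready=[] | order so far=[6, 0, 4, 1, 3, 2, 5]
  Result: [6, 0, 4, 1, 3, 2, 5]

Answer: [6, 0, 4, 1, 3, 2, 5]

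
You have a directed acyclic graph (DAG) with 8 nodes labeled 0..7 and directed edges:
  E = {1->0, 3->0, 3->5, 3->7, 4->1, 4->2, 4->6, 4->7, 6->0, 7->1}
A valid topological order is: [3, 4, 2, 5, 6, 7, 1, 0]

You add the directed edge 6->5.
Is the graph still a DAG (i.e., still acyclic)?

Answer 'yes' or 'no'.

Answer: yes

Derivation:
Given toposort: [3, 4, 2, 5, 6, 7, 1, 0]
Position of 6: index 4; position of 5: index 3
New edge 6->5: backward (u after v in old order)
Backward edge: old toposort is now invalid. Check if this creates a cycle.
Does 5 already reach 6? Reachable from 5: [5]. NO -> still a DAG (reorder needed).
Still a DAG? yes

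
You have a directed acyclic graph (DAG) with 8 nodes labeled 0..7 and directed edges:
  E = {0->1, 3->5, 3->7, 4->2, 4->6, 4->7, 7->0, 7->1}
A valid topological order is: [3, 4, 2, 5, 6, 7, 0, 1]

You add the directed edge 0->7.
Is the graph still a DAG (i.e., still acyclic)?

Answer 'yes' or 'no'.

Answer: no

Derivation:
Given toposort: [3, 4, 2, 5, 6, 7, 0, 1]
Position of 0: index 6; position of 7: index 5
New edge 0->7: backward (u after v in old order)
Backward edge: old toposort is now invalid. Check if this creates a cycle.
Does 7 already reach 0? Reachable from 7: [0, 1, 7]. YES -> cycle!
Still a DAG? no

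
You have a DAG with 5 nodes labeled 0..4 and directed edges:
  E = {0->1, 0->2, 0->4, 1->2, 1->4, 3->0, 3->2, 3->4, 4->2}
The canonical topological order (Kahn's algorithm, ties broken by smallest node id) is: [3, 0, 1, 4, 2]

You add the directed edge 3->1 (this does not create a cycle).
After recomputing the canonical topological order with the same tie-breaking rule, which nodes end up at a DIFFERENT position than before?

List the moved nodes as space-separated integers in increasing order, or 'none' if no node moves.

Answer: none

Derivation:
Old toposort: [3, 0, 1, 4, 2]
Added edge 3->1
Recompute Kahn (smallest-id tiebreak):
  initial in-degrees: [1, 2, 4, 0, 3]
  ready (indeg=0): [3]
  pop 3: indeg[0]->0; indeg[1]->1; indeg[2]->3; indeg[4]->2 | ready=[0] | order so far=[3]
  pop 0: indeg[1]->0; indeg[2]->2; indeg[4]->1 | ready=[1] | order so far=[3, 0]
  pop 1: indeg[2]->1; indeg[4]->0 | ready=[4] | order so far=[3, 0, 1]
  pop 4: indeg[2]->0 | ready=[2] | order so far=[3, 0, 1, 4]
  pop 2: no out-edges | ready=[] | order so far=[3, 0, 1, 4, 2]
New canonical toposort: [3, 0, 1, 4, 2]
Compare positions:
  Node 0: index 1 -> 1 (same)
  Node 1: index 2 -> 2 (same)
  Node 2: index 4 -> 4 (same)
  Node 3: index 0 -> 0 (same)
  Node 4: index 3 -> 3 (same)
Nodes that changed position: none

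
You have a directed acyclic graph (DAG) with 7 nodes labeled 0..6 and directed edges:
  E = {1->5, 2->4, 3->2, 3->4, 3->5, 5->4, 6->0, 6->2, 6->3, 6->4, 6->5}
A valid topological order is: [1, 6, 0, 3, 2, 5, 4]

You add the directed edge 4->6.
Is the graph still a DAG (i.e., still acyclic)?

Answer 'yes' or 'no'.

Given toposort: [1, 6, 0, 3, 2, 5, 4]
Position of 4: index 6; position of 6: index 1
New edge 4->6: backward (u after v in old order)
Backward edge: old toposort is now invalid. Check if this creates a cycle.
Does 6 already reach 4? Reachable from 6: [0, 2, 3, 4, 5, 6]. YES -> cycle!
Still a DAG? no

Answer: no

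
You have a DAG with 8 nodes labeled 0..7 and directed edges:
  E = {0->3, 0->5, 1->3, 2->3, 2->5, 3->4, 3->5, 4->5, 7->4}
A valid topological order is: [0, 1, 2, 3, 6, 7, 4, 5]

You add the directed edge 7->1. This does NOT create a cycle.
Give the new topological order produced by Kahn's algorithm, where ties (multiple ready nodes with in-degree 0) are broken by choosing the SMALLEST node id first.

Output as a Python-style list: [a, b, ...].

Answer: [0, 2, 6, 7, 1, 3, 4, 5]

Derivation:
Old toposort: [0, 1, 2, 3, 6, 7, 4, 5]
Added edge: 7->1
Position of 7 (5) > position of 1 (1). Must reorder: 7 must now come before 1.
Run Kahn's algorithm (break ties by smallest node id):
  initial in-degrees: [0, 1, 0, 3, 2, 4, 0, 0]
  ready (indeg=0): [0, 2, 6, 7]
  pop 0: indeg[3]->2; indeg[5]->3 | ready=[2, 6, 7] | order so far=[0]
  pop 2: indeg[3]->1; indeg[5]->2 | ready=[6, 7] | order so far=[0, 2]
  pop 6: no out-edges | ready=[7] | order so far=[0, 2, 6]
  pop 7: indeg[1]->0; indeg[4]->1 | ready=[1] | order so far=[0, 2, 6, 7]
  pop 1: indeg[3]->0 | ready=[3] | order so far=[0, 2, 6, 7, 1]
  pop 3: indeg[4]->0; indeg[5]->1 | ready=[4] | order so far=[0, 2, 6, 7, 1, 3]
  pop 4: indeg[5]->0 | ready=[5] | order so far=[0, 2, 6, 7, 1, 3, 4]
  pop 5: no out-edges | ready=[] | order so far=[0, 2, 6, 7, 1, 3, 4, 5]
  Result: [0, 2, 6, 7, 1, 3, 4, 5]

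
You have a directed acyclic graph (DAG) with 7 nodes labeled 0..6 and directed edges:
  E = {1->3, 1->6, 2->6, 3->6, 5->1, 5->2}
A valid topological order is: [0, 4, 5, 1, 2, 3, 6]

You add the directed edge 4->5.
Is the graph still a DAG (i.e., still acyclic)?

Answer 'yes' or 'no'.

Answer: yes

Derivation:
Given toposort: [0, 4, 5, 1, 2, 3, 6]
Position of 4: index 1; position of 5: index 2
New edge 4->5: forward
Forward edge: respects the existing order. Still a DAG, same toposort still valid.
Still a DAG? yes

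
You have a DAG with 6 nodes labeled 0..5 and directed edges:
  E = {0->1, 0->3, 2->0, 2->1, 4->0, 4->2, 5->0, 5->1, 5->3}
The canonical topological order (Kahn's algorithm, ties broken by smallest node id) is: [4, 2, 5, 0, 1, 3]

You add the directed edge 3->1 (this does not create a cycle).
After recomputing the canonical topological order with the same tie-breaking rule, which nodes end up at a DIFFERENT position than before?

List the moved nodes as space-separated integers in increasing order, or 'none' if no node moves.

Answer: 1 3

Derivation:
Old toposort: [4, 2, 5, 0, 1, 3]
Added edge 3->1
Recompute Kahn (smallest-id tiebreak):
  initial in-degrees: [3, 4, 1, 2, 0, 0]
  ready (indeg=0): [4, 5]
  pop 4: indeg[0]->2; indeg[2]->0 | ready=[2, 5] | order so far=[4]
  pop 2: indeg[0]->1; indeg[1]->3 | ready=[5] | order so far=[4, 2]
  pop 5: indeg[0]->0; indeg[1]->2; indeg[3]->1 | ready=[0] | order so far=[4, 2, 5]
  pop 0: indeg[1]->1; indeg[3]->0 | ready=[3] | order so far=[4, 2, 5, 0]
  pop 3: indeg[1]->0 | ready=[1] | order so far=[4, 2, 5, 0, 3]
  pop 1: no out-edges | ready=[] | order so far=[4, 2, 5, 0, 3, 1]
New canonical toposort: [4, 2, 5, 0, 3, 1]
Compare positions:
  Node 0: index 3 -> 3 (same)
  Node 1: index 4 -> 5 (moved)
  Node 2: index 1 -> 1 (same)
  Node 3: index 5 -> 4 (moved)
  Node 4: index 0 -> 0 (same)
  Node 5: index 2 -> 2 (same)
Nodes that changed position: 1 3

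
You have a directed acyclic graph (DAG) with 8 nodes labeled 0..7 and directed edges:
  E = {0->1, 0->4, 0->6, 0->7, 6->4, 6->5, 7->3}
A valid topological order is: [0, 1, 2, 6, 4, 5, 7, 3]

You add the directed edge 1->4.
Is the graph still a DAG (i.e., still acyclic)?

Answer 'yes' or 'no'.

Given toposort: [0, 1, 2, 6, 4, 5, 7, 3]
Position of 1: index 1; position of 4: index 4
New edge 1->4: forward
Forward edge: respects the existing order. Still a DAG, same toposort still valid.
Still a DAG? yes

Answer: yes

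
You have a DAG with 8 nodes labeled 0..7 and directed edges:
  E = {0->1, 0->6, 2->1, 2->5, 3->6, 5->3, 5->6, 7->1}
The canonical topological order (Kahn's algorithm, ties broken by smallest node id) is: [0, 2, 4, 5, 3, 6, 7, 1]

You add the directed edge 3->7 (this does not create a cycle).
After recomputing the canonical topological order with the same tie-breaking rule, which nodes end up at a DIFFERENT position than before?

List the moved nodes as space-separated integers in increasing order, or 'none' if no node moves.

Old toposort: [0, 2, 4, 5, 3, 6, 7, 1]
Added edge 3->7
Recompute Kahn (smallest-id tiebreak):
  initial in-degrees: [0, 3, 0, 1, 0, 1, 3, 1]
  ready (indeg=0): [0, 2, 4]
  pop 0: indeg[1]->2; indeg[6]->2 | ready=[2, 4] | order so far=[0]
  pop 2: indeg[1]->1; indeg[5]->0 | ready=[4, 5] | order so far=[0, 2]
  pop 4: no out-edges | ready=[5] | order so far=[0, 2, 4]
  pop 5: indeg[3]->0; indeg[6]->1 | ready=[3] | order so far=[0, 2, 4, 5]
  pop 3: indeg[6]->0; indeg[7]->0 | ready=[6, 7] | order so far=[0, 2, 4, 5, 3]
  pop 6: no out-edges | ready=[7] | order so far=[0, 2, 4, 5, 3, 6]
  pop 7: indeg[1]->0 | ready=[1] | order so far=[0, 2, 4, 5, 3, 6, 7]
  pop 1: no out-edges | ready=[] | order so far=[0, 2, 4, 5, 3, 6, 7, 1]
New canonical toposort: [0, 2, 4, 5, 3, 6, 7, 1]
Compare positions:
  Node 0: index 0 -> 0 (same)
  Node 1: index 7 -> 7 (same)
  Node 2: index 1 -> 1 (same)
  Node 3: index 4 -> 4 (same)
  Node 4: index 2 -> 2 (same)
  Node 5: index 3 -> 3 (same)
  Node 6: index 5 -> 5 (same)
  Node 7: index 6 -> 6 (same)
Nodes that changed position: none

Answer: none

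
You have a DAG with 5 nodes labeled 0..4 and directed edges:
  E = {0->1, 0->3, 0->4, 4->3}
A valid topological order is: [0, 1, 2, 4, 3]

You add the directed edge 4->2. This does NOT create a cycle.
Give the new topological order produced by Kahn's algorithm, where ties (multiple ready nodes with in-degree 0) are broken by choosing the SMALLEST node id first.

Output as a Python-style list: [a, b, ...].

Answer: [0, 1, 4, 2, 3]

Derivation:
Old toposort: [0, 1, 2, 4, 3]
Added edge: 4->2
Position of 4 (3) > position of 2 (2). Must reorder: 4 must now come before 2.
Run Kahn's algorithm (break ties by smallest node id):
  initial in-degrees: [0, 1, 1, 2, 1]
  ready (indeg=0): [0]
  pop 0: indeg[1]->0; indeg[3]->1; indeg[4]->0 | ready=[1, 4] | order so far=[0]
  pop 1: no out-edges | ready=[4] | order so far=[0, 1]
  pop 4: indeg[2]->0; indeg[3]->0 | ready=[2, 3] | order so far=[0, 1, 4]
  pop 2: no out-edges | ready=[3] | order so far=[0, 1, 4, 2]
  pop 3: no out-edges | ready=[] | order so far=[0, 1, 4, 2, 3]
  Result: [0, 1, 4, 2, 3]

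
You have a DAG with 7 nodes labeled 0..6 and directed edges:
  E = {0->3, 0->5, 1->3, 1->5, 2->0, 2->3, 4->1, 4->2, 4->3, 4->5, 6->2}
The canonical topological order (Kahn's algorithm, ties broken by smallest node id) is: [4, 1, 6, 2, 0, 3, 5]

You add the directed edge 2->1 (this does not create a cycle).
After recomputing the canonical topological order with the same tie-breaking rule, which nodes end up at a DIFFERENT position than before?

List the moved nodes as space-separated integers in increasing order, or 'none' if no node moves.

Old toposort: [4, 1, 6, 2, 0, 3, 5]
Added edge 2->1
Recompute Kahn (smallest-id tiebreak):
  initial in-degrees: [1, 2, 2, 4, 0, 3, 0]
  ready (indeg=0): [4, 6]
  pop 4: indeg[1]->1; indeg[2]->1; indeg[3]->3; indeg[5]->2 | ready=[6] | order so far=[4]
  pop 6: indeg[2]->0 | ready=[2] | order so far=[4, 6]
  pop 2: indeg[0]->0; indeg[1]->0; indeg[3]->2 | ready=[0, 1] | order so far=[4, 6, 2]
  pop 0: indeg[3]->1; indeg[5]->1 | ready=[1] | order so far=[4, 6, 2, 0]
  pop 1: indeg[3]->0; indeg[5]->0 | ready=[3, 5] | order so far=[4, 6, 2, 0, 1]
  pop 3: no out-edges | ready=[5] | order so far=[4, 6, 2, 0, 1, 3]
  pop 5: no out-edges | ready=[] | order so far=[4, 6, 2, 0, 1, 3, 5]
New canonical toposort: [4, 6, 2, 0, 1, 3, 5]
Compare positions:
  Node 0: index 4 -> 3 (moved)
  Node 1: index 1 -> 4 (moved)
  Node 2: index 3 -> 2 (moved)
  Node 3: index 5 -> 5 (same)
  Node 4: index 0 -> 0 (same)
  Node 5: index 6 -> 6 (same)
  Node 6: index 2 -> 1 (moved)
Nodes that changed position: 0 1 2 6

Answer: 0 1 2 6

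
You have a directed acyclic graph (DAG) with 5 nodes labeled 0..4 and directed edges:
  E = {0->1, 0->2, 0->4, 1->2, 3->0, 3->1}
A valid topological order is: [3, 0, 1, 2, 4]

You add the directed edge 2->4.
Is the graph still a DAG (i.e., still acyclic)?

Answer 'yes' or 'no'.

Given toposort: [3, 0, 1, 2, 4]
Position of 2: index 3; position of 4: index 4
New edge 2->4: forward
Forward edge: respects the existing order. Still a DAG, same toposort still valid.
Still a DAG? yes

Answer: yes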